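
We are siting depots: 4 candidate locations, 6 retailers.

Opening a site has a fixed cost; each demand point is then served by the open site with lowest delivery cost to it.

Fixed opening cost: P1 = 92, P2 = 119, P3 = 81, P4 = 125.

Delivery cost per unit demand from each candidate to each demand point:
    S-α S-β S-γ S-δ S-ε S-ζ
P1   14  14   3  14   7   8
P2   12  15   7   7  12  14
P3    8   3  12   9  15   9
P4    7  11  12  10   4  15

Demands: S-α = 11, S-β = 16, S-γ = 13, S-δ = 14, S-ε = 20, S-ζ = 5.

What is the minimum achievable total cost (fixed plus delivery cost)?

654

Open {P1, P3}: assign each demand point to its cheapest open site.
  S-α→P3 11×8=88, S-β→P3 16×3=48, S-γ→P1 13×3=39, S-δ→P3 14×9=126, S-ε→P1 20×7=140, S-ζ→P1 5×8=40
  delivery cost 481, fixed 173 → total 654.
Compare {P1, P3, P4}: delivery cost 410 + fixed 298 = 708.
Compare {P3, P4}: delivery cost 532 + fixed 206 = 738.
Compare {P1, P2, P3}: delivery cost 453 + fixed 292 = 745.
All other subsets cost ≥ 708. Minimum total cost: 654.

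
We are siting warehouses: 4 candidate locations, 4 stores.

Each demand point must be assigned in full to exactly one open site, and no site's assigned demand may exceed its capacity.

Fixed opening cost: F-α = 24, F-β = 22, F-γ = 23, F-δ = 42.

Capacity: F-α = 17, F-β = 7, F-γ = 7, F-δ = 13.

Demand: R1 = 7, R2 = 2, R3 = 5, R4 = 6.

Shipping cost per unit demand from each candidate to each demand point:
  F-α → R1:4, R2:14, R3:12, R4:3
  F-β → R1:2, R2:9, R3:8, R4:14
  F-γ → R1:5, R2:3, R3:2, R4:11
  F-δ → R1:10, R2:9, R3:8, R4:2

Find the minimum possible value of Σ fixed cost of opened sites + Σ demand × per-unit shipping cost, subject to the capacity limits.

Open {F-α, F-γ}; cheapest assignment that respects the capacities:
  F-α (cap 17, load 13): R1, R4 — cost 7×4 + 6×3 = 46
  F-γ (cap 7, load 7): R2, R3 — cost 2×3 + 5×2 = 16
  Shipping 62, fixed 47 → total 109.
  Any other capacity-feasible assignment to {F-α, F-γ} ships for at least 62.
Compare {F-α, F-β, F-γ}: its best feasible assignment gives total 117.
Compare {F-β, F-γ, F-δ}: its best feasible assignment gives total 129.
Every other set of open sites that can feasibly serve all demand totals ≥ 117 even under its best assignment. Minimum: 109.

109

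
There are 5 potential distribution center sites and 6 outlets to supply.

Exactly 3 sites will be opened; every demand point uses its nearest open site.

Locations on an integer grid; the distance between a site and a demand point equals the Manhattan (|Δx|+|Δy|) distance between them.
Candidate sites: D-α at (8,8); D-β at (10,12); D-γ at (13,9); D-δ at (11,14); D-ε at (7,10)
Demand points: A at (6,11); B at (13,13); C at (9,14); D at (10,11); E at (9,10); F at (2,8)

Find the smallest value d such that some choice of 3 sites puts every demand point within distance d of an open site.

Open {D-α, D-β, D-γ}.
  Farthest demand point is F at distance 6 (to D-α); all others are ≤ 6.
With {D-α, D-β, D-δ} the worst case is 6.
With {D-α, D-β, D-ε} the worst case is 6.
No size-3 selection achieves below 6.

6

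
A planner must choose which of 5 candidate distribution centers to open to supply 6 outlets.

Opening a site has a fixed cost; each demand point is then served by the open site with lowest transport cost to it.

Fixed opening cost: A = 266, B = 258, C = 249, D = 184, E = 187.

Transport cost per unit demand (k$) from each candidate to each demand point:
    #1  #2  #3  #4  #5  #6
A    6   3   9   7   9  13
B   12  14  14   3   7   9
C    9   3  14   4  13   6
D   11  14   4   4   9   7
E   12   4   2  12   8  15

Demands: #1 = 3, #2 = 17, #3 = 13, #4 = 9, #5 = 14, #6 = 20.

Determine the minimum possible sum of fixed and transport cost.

Open {D, E}: assign each demand point to its cheapest open site.
  #1→D 3×11=33, #2→E 17×4=68, #3→E 13×2=26, #4→D 9×4=36, #5→E 14×8=112, #6→D 20×7=140
  transport cost 415, fixed 371 → total 786.
Compare {C, E}: transport cost 372 + fixed 436 = 808.
Compare {D}: transport cost 625 + fixed 184 = 809.
Compare {E}: transport cost 650 + fixed 187 = 837.
All other subsets cost ≥ 808. Minimum total cost: 786.

786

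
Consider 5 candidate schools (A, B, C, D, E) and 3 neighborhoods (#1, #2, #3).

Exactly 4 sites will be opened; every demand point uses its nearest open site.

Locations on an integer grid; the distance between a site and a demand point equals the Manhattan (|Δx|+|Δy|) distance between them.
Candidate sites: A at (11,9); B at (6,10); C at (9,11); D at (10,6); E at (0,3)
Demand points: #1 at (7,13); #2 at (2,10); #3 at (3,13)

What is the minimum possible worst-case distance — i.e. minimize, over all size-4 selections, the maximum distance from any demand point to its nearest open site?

6

Open {A, B, C, D}.
  Farthest demand point is #3 at distance 6 (to B); all others are ≤ 6.
With {A, B, C, E} the worst case is 6.
With {A, B, D, E} the worst case is 6.
No size-4 selection achieves below 6.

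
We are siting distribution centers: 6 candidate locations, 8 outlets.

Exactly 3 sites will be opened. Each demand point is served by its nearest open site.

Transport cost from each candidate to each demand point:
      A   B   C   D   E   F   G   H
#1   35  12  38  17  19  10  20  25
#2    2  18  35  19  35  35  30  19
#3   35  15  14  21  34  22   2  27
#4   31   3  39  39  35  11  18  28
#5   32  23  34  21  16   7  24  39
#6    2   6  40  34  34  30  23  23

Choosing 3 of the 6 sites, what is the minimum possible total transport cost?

91

Open {#3, #5, #6}.
  A→#6 2, B→#6 6, C→#3 14, D→#3 21, E→#5 16, F→#5 7, G→#3 2, H→#6 23  ⇒ total 91.
Compare {#1, #3, #6}: total 93.
Compare {#2, #3, #5}: total 94.
No size-3 selection does better; minimum is 91.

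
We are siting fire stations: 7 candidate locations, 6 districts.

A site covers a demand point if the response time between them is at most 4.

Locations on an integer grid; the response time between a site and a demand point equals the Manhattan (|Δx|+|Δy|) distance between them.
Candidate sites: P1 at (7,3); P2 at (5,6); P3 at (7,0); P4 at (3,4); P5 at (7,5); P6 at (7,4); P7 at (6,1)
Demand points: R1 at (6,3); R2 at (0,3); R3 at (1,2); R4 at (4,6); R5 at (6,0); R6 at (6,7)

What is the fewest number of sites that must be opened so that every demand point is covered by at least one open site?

Coverage sets (demand points within 4 of each site):
  P1: {R1, R5}
  P2: {R1, R4, R6}
  P3: {R1, R5}
  P4: {R1, R2, R3, R4}
  P5: {R1, R4, R6}
  P6: {R1, R6}
  P7: {R1, R5}
No 2 sites suffice: every size-2 union leaves at least one demand point uncovered.
But {P1, P2, P4} covers everything, so the minimum is 3.

3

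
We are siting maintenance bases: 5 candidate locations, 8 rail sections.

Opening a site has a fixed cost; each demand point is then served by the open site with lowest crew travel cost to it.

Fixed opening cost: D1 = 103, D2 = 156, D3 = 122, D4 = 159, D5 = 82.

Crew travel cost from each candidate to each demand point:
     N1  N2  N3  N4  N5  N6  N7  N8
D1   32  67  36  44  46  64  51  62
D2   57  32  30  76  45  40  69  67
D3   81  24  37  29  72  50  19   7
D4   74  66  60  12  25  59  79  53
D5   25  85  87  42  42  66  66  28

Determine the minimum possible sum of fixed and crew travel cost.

Open {D3, D5}: assign each demand point to its cheapest open site.
  N1→D5 25, N2→D3 24, N3→D3 37, N4→D3 29, N5→D5 42, N6→D3 50, N7→D3 19, N8→D3 7
  crew travel cost 233, fixed 204 → total 437.
Compare {D3}: crew travel cost 319 + fixed 122 = 441.
Compare {D1, D3}: crew travel cost 243 + fixed 225 = 468.
Compare {D1}: crew travel cost 402 + fixed 103 = 505.
All other subsets cost ≥ 441. Minimum total cost: 437.

437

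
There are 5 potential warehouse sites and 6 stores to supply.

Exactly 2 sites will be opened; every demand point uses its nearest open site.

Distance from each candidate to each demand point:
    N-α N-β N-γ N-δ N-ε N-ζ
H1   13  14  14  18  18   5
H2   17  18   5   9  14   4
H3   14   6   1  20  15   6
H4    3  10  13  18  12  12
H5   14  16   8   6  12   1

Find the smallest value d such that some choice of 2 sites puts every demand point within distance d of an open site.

Open {H2, H4}.
  Farthest demand point is N-ε at distance 12 (to H4); all others are ≤ 12.
With {H4, H5} the worst case is 12.
With {H1, H2} the worst case is 14.
No size-2 selection achieves below 12.

12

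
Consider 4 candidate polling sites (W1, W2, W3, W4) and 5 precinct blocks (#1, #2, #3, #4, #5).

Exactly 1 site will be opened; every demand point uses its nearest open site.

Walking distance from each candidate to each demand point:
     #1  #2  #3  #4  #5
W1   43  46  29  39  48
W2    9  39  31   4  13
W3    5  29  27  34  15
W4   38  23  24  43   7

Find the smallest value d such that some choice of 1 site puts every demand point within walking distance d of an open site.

Open {W3}.
  Farthest demand point is #4 at walking distance 34 (to W3); all others are ≤ 34.
With {W2} the worst case is 39.
With {W4} the worst case is 43.
No size-1 selection achieves below 34.

34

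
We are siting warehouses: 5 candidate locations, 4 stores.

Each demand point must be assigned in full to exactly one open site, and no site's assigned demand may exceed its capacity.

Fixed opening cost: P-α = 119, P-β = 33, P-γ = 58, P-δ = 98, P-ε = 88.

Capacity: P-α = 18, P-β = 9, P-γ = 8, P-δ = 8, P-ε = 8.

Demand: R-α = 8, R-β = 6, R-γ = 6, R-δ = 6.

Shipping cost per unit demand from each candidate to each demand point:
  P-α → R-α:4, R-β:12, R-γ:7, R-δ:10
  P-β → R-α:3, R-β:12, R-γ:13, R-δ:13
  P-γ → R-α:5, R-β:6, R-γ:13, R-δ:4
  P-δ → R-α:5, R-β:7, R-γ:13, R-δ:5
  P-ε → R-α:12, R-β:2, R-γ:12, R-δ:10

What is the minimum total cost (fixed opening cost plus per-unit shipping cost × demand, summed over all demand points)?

Open {P-α, P-β}; cheapest assignment that respects the capacities:
  P-α (cap 18, load 18): R-β, R-γ, R-δ — cost 6×12 + 6×7 + 6×10 = 174
  P-β (cap 9, load 8): R-α — cost 8×3 = 24
  Shipping 198, fixed 152 → total 350.
  Any other capacity-feasible assignment to {P-α, P-β} ships for at least 198.
Compare {P-α, P-β, P-γ}: its best feasible assignment gives total 372.
Compare {P-α, P-γ, P-ε}: its best feasible assignment gives total 375.
Every other set of open sites that can feasibly serve all demand totals ≥ 372 even under its best assignment. Minimum: 350.

350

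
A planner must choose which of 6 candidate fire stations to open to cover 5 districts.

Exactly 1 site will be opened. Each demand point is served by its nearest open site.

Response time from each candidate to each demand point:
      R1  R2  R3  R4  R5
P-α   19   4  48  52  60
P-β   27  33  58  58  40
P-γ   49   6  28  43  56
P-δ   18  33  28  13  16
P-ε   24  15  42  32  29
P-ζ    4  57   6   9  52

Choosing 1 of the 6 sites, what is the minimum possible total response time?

Open {P-δ}.
  R1→P-δ 18, R2→P-δ 33, R3→P-δ 28, R4→P-δ 13, R5→P-δ 16  ⇒ total 108.
Compare {P-ζ}: total 128.
Compare {P-ε}: total 142.
No size-1 selection does better; minimum is 108.

108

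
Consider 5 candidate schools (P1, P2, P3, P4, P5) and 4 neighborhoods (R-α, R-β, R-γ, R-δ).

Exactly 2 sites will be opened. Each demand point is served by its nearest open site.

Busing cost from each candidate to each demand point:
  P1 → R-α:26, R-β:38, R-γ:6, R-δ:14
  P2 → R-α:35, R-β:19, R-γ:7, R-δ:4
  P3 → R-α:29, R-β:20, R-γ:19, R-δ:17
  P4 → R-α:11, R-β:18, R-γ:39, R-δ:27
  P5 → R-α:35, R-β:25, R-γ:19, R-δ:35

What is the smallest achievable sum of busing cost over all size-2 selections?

40

Open {P2, P4}.
  R-α→P4 11, R-β→P4 18, R-γ→P2 7, R-δ→P2 4  ⇒ total 40.
Compare {P1, P4}: total 49.
Compare {P1, P2}: total 55.
No size-2 selection does better; minimum is 40.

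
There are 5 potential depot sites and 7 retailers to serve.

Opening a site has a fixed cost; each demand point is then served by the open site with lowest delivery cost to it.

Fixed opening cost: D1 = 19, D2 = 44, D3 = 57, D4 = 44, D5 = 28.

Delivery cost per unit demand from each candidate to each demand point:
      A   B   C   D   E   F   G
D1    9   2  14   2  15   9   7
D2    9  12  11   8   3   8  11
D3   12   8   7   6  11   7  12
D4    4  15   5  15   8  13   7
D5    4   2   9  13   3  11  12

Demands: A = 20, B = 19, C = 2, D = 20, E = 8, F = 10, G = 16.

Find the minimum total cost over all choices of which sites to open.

449

Open {D1, D5}: assign each demand point to its cheapest open site.
  A→D5 20×4=80, B→D1 19×2=38, C→D5 2×9=18, D→D1 20×2=40, E→D5 8×3=24, F→D1 10×9=90, G→D1 16×7=112
  delivery cost 402, fixed 47 → total 449.
Compare {D1, D3, D5}: delivery cost 378 + fixed 104 = 482.
Compare {D1, D2, D5}: delivery cost 392 + fixed 91 = 483.
Compare {D1, D4, D5}: delivery cost 394 + fixed 91 = 485.
All other subsets cost ≥ 482. Minimum total cost: 449.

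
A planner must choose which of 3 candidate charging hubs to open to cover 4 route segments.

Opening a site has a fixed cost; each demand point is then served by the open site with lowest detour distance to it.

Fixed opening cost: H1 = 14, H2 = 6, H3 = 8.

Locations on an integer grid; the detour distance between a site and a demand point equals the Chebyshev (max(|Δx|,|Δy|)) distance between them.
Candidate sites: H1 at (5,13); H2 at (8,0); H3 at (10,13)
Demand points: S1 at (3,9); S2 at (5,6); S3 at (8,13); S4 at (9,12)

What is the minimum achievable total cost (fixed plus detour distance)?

Open {H3}: assign each demand point to its cheapest open site.
  S1→H3 7, S2→H3 7, S3→H3 2, S4→H3 1
  detour distance 17, fixed 8 → total 25.
Compare {H2, H3}: detour distance 16 + fixed 14 = 30.
Compare {H1}: detour distance 18 + fixed 14 = 32.
Compare {H1, H3}: detour distance 14 + fixed 22 = 36.
All other subsets cost ≥ 30. Minimum total cost: 25.

25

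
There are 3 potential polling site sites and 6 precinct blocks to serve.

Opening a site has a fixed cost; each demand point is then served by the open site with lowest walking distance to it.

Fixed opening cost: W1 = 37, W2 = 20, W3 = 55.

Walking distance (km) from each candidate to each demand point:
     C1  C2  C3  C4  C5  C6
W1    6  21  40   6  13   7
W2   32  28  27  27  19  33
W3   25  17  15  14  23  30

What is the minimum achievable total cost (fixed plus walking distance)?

130

Open {W1}: assign each demand point to its cheapest open site.
  C1→W1 6, C2→W1 21, C3→W1 40, C4→W1 6, C5→W1 13, C6→W1 7
  walking distance 93, fixed 37 → total 130.
Compare {W1, W2}: walking distance 80 + fixed 57 = 137.
Compare {W1, W3}: walking distance 64 + fixed 92 = 156.
Compare {W1, W2, W3}: walking distance 64 + fixed 112 = 176.
All other subsets cost ≥ 137. Minimum total cost: 130.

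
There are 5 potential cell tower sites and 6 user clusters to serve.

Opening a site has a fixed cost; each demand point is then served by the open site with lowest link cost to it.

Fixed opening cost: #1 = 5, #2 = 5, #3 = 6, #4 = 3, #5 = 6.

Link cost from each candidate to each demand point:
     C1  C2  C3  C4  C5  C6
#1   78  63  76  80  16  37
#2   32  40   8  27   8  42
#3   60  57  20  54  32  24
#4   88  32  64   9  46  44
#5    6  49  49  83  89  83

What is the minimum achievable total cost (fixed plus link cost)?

107

Open {#2, #3, #4, #5}: assign each demand point to its cheapest open site.
  C1→#5 6, C2→#4 32, C3→#2 8, C4→#4 9, C5→#2 8, C6→#3 24
  link cost 87, fixed 20 → total 107.
Compare {#1, #2, #3, #4, #5}: link cost 87 + fixed 25 = 112.
Compare {#2, #4, #5}: link cost 105 + fixed 14 = 119.
Compare {#1, #2, #4, #5}: link cost 100 + fixed 19 = 119.
All other subsets cost ≥ 112. Minimum total cost: 107.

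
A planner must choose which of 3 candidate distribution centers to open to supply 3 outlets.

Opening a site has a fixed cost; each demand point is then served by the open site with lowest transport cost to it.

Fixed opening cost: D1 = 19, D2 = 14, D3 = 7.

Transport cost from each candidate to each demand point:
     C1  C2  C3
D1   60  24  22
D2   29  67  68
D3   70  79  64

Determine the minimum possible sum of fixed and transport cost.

108

Open {D1, D2}: assign each demand point to its cheapest open site.
  C1→D2 29, C2→D1 24, C3→D1 22
  transport cost 75, fixed 33 → total 108.
Compare {D1, D2, D3}: transport cost 75 + fixed 40 = 115.
Compare {D1}: transport cost 106 + fixed 19 = 125.
Compare {D1, D3}: transport cost 106 + fixed 26 = 132.
All other subsets cost ≥ 115. Minimum total cost: 108.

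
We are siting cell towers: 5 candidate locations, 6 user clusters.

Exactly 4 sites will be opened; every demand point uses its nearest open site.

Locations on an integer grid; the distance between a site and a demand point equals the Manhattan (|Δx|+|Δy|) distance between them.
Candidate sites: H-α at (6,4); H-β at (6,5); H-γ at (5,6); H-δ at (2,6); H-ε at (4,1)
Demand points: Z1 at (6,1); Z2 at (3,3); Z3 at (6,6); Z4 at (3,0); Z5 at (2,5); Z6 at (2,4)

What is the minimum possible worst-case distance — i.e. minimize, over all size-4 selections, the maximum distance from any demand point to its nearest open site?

Open {H-α, H-β, H-δ, H-ε}.
  Farthest demand point is Z2 at distance 3 (to H-ε); all others are ≤ 3.
With {H-α, H-γ, H-δ, H-ε} the worst case is 3.
With {H-β, H-γ, H-δ, H-ε} the worst case is 3.
No size-4 selection achieves below 3.

3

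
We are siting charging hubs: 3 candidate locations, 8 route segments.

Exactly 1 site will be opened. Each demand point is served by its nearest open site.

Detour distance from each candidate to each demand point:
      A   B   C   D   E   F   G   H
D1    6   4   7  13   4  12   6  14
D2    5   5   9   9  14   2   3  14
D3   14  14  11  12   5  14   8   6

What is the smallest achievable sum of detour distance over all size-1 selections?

Open {D2}.
  A→D2 5, B→D2 5, C→D2 9, D→D2 9, E→D2 14, F→D2 2, G→D2 3, H→D2 14  ⇒ total 61.
Compare {D1}: total 66.
Compare {D3}: total 84.

61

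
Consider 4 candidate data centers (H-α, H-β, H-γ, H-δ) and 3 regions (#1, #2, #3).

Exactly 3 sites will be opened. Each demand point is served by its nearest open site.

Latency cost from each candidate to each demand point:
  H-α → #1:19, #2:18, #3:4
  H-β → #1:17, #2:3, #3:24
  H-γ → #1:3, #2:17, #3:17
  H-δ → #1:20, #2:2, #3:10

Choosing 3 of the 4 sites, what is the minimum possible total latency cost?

9

Open {H-α, H-γ, H-δ}.
  #1→H-γ 3, #2→H-δ 2, #3→H-α 4  ⇒ total 9.
Compare {H-α, H-β, H-γ}: total 10.
Compare {H-β, H-γ, H-δ}: total 15.
No size-3 selection does better; minimum is 9.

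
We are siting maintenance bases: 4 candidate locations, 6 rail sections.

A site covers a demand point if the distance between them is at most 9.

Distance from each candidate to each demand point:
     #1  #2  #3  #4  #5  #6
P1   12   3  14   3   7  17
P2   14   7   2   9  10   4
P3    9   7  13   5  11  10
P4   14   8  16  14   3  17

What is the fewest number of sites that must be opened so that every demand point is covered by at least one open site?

Coverage sets (demand points within 9 of each site):
  P1: {#2, #4, #5}
  P2: {#2, #3, #4, #6}
  P3: {#1, #2, #4}
  P4: {#2, #5}
No 2 sites suffice: every size-2 union leaves at least one demand point uncovered.
But {P1, P2, P3} covers everything, so the minimum is 3.

3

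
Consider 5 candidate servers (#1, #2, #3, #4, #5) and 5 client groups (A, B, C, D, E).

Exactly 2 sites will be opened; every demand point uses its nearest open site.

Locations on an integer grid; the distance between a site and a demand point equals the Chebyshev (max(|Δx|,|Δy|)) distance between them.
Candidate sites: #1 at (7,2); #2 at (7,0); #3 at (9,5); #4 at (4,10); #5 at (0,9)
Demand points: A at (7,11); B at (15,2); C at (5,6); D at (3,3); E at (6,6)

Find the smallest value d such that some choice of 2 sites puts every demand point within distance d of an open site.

Open {#1, #3}.
  Farthest demand point is A at distance 6 (to #3); all others are ≤ 6.
With {#2, #3} the worst case is 6.
With {#3, #4} the worst case is 6.
No size-2 selection achieves below 6.

6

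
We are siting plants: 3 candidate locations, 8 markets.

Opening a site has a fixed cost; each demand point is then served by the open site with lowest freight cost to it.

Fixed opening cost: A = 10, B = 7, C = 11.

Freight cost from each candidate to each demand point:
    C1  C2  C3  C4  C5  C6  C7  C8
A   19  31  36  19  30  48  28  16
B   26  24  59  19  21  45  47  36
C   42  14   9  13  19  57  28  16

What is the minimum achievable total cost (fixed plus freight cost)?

187

Open {A, C}: assign each demand point to its cheapest open site.
  C1→A 19, C2→C 14, C3→C 9, C4→C 13, C5→C 19, C6→A 48, C7→A 28, C8→A 16
  freight cost 166, fixed 21 → total 187.
Compare {B, C}: freight cost 170 + fixed 18 = 188.
Compare {A, B, C}: freight cost 163 + fixed 28 = 191.
Compare {C}: freight cost 198 + fixed 11 = 209.
All other subsets cost ≥ 188. Minimum total cost: 187.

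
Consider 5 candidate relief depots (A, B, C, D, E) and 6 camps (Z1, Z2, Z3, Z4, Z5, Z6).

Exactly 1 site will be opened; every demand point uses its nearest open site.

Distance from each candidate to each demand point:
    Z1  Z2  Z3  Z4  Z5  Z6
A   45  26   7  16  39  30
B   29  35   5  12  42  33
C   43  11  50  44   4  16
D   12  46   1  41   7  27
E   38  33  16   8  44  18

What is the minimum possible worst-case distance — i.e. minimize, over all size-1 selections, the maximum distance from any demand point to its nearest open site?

42

Open {B}.
  Farthest demand point is Z5 at distance 42 (to B); all others are ≤ 42.
With {E} the worst case is 44.
With {A} the worst case is 45.
No size-1 selection achieves below 42.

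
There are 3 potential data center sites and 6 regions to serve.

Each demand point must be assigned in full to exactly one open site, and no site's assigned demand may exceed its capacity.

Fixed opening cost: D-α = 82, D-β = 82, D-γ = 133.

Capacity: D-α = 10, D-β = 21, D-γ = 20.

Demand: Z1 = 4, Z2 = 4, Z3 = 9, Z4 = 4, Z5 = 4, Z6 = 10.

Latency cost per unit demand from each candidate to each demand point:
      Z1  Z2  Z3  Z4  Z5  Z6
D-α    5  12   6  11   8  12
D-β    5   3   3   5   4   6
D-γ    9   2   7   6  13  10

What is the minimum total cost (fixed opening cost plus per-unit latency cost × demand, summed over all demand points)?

406

Open {D-β, D-γ}; cheapest assignment that respects the capacities:
  D-β (cap 21, load 18): Z1, Z5, Z6 — cost 4×5 + 4×4 + 10×6 = 96
  D-γ (cap 20, load 17): Z2, Z3, Z4 — cost 4×2 + 9×7 + 4×6 = 95
  Shipping 191, fixed 215 → total 406.
  Any other capacity-feasible assignment to {D-β, D-γ} ships for at least 191.
Compare {D-α, D-β, D-γ}: its best feasible assignment gives total 468.
Every other set of open sites that can feasibly serve all demand totals ≥ 468 even under its best assignment. Minimum: 406.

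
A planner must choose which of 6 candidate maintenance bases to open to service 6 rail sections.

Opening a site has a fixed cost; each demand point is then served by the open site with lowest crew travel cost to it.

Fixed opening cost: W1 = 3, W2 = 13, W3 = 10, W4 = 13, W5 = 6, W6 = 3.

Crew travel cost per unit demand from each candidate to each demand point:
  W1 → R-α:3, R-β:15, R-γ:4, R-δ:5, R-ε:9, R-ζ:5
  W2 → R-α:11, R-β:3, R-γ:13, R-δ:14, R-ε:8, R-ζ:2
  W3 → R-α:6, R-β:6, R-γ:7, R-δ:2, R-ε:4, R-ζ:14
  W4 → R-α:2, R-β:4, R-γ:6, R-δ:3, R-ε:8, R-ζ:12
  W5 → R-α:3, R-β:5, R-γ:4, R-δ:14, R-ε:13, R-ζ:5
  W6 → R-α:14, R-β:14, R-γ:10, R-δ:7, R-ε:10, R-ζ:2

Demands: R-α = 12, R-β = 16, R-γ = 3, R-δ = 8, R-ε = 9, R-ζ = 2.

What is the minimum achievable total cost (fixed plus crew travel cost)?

178

Open {W1, W2, W3}: assign each demand point to its cheapest open site.
  R-α→W1 12×3=36, R-β→W2 16×3=48, R-γ→W1 3×4=12, R-δ→W3 8×2=16, R-ε→W3 9×4=36, R-ζ→W2 2×2=4
  crew travel cost 152, fixed 26 → total 178.
Compare {W1, W2, W3, W4}: crew travel cost 140 + fixed 39 = 179.
Compare {W2, W3, W5}: crew travel cost 152 + fixed 29 = 181.
Compare {W1, W2, W3, W6}: crew travel cost 152 + fixed 29 = 181.
All other subsets cost ≥ 179. Minimum total cost: 178.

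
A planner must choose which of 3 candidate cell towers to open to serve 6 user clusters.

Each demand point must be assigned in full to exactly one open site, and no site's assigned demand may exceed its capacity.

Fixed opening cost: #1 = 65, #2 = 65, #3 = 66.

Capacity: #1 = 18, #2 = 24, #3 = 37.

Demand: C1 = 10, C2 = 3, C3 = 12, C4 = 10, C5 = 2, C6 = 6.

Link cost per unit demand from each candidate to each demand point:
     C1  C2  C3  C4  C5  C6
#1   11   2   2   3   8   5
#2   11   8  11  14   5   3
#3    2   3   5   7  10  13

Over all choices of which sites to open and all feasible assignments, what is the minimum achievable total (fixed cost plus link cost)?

Open {#1, #3}; cheapest assignment that respects the capacities:
  #1 (cap 18, load 18): C4, C5, C6 — cost 10×3 + 2×8 + 6×5 = 76
  #3 (cap 37, load 25): C1, C2, C3 — cost 10×2 + 3×3 + 12×5 = 89
  Shipping 165, fixed 131 → total 296.
  Any other capacity-feasible assignment to {#1, #3} ships for at least 165.
Compare {#2, #3}: its best feasible assignment gives total 318.
Compare {#1, #2, #3}: its best feasible assignment gives total 340.
Every other set of open sites that can feasibly serve all demand totals ≥ 318 even under its best assignment. Minimum: 296.

296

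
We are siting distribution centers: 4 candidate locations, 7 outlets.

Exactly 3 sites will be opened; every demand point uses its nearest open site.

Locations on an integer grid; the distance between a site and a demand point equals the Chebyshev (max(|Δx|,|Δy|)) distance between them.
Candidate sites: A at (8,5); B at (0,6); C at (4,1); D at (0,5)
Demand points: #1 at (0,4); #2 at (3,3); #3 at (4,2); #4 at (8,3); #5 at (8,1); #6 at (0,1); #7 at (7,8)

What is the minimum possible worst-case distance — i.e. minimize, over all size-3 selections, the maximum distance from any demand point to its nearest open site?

4

Open {A, B, C}.
  Farthest demand point is #5 at distance 4 (to A); all others are ≤ 4.
With {A, B, D} the worst case is 4.
With {A, C, D} the worst case is 4.
No size-3 selection achieves below 4.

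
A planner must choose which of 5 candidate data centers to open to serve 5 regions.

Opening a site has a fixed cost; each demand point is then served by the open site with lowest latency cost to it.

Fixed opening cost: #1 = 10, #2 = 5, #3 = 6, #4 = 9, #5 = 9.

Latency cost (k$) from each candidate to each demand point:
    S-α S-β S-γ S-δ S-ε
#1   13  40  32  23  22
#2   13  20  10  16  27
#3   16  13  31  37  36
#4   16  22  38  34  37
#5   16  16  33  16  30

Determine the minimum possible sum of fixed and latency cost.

90

Open {#2, #3}: assign each demand point to its cheapest open site.
  S-α→#2 13, S-β→#3 13, S-γ→#2 10, S-δ→#2 16, S-ε→#2 27
  latency cost 79, fixed 11 → total 90.
Compare {#2}: latency cost 86 + fixed 5 = 91.
Compare {#1, #2, #3}: latency cost 74 + fixed 21 = 95.
Compare {#1, #2}: latency cost 81 + fixed 15 = 96.
All other subsets cost ≥ 91. Minimum total cost: 90.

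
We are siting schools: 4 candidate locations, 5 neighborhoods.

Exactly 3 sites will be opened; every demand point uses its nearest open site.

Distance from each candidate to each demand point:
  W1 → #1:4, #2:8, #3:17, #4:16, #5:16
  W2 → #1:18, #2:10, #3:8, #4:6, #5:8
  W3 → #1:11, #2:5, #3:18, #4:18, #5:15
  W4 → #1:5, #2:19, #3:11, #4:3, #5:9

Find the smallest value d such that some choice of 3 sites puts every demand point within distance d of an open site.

8

Open {W1, W2, W3}.
  Farthest demand point is #3 at distance 8 (to W2); all others are ≤ 8.
With {W1, W2, W4} the worst case is 8.
With {W2, W3, W4} the worst case is 8.
No size-3 selection achieves below 8.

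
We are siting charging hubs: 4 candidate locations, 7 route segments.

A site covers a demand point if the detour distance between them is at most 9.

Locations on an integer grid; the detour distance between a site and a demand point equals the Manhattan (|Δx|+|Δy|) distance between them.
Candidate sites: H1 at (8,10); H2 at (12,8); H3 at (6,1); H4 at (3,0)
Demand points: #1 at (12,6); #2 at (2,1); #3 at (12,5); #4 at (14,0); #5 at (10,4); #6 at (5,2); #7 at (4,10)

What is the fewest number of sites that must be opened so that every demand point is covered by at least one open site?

2

Coverage sets (demand points within 9 of each site):
  H1: {#1, #3, #5, #7}
  H2: {#1, #3, #5}
  H3: {#2, #4, #5, #6}
  H4: {#2, #6}
No single site covers all 7 demand points.
But {H1, H3} covers everything, so the minimum is 2.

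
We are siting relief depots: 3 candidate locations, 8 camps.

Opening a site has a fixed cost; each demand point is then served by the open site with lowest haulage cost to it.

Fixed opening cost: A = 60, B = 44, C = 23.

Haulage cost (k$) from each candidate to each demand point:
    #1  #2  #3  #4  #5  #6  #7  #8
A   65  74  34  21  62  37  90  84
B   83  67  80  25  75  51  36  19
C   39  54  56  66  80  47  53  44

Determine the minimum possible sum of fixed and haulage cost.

Open {B, C}: assign each demand point to its cheapest open site.
  #1→C 39, #2→C 54, #3→C 56, #4→B 25, #5→B 75, #6→C 47, #7→B 36, #8→B 19
  haulage cost 351, fixed 67 → total 418.
Compare {A, C}: haulage cost 344 + fixed 83 = 427.
Compare {A, B, C}: haulage cost 302 + fixed 127 = 429.
Compare {A, B}: haulage cost 341 + fixed 104 = 445.
All other subsets cost ≥ 427. Minimum total cost: 418.

418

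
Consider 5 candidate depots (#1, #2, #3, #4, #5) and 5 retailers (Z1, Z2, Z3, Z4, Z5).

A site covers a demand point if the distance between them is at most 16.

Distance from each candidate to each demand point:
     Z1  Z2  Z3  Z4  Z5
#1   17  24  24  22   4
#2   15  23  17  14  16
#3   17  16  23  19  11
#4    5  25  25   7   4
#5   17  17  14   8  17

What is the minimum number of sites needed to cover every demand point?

3

Coverage sets (demand points within 16 of each site):
  #1: {Z5}
  #2: {Z1, Z4, Z5}
  #3: {Z2, Z5}
  #4: {Z1, Z4, Z5}
  #5: {Z3, Z4}
No 2 sites suffice: every size-2 union leaves at least one demand point uncovered.
But {#2, #3, #5} covers everything, so the minimum is 3.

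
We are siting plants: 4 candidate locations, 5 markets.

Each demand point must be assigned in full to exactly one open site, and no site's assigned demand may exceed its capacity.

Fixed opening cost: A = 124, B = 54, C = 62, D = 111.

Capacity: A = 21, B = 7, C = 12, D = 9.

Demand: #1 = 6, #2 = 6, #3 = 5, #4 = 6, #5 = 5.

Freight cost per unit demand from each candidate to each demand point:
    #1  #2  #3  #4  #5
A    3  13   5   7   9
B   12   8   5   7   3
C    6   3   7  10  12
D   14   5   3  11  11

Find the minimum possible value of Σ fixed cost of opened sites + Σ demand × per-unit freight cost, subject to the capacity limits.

344

Open {A, C}; cheapest assignment that respects the capacities:
  A (cap 21, load 17): #1, #4, #5 — cost 6×3 + 6×7 + 5×9 = 105
  C (cap 12, load 11): #2, #3 — cost 6×3 + 5×7 = 53
  Shipping 158, fixed 186 → total 344.
  Any other capacity-feasible assignment to {A, C} ships for at least 158.
Compare {A, B, C}: its best feasible assignment gives total 358.
Compare {A, B, D}: its best feasible assignment gives total 419.
Every other set of open sites that can feasibly serve all demand totals ≥ 358 even under its best assignment. Minimum: 344.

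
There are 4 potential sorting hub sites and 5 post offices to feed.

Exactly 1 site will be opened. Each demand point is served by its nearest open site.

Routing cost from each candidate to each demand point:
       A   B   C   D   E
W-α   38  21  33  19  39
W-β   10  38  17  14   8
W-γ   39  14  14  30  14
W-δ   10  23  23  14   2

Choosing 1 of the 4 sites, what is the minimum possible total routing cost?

72

Open {W-δ}.
  A→W-δ 10, B→W-δ 23, C→W-δ 23, D→W-δ 14, E→W-δ 2  ⇒ total 72.
Compare {W-β}: total 87.
Compare {W-γ}: total 111.
No size-1 selection does better; minimum is 72.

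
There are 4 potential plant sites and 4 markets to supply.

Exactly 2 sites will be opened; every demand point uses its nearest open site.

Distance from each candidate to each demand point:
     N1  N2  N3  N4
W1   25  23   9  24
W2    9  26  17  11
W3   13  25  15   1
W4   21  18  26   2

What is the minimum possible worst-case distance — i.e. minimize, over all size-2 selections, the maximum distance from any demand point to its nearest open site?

18

Open {W2, W4}.
  Farthest demand point is N2 at distance 18 (to W4); all others are ≤ 18.
With {W3, W4} the worst case is 18.
With {W1, W4} the worst case is 21.
No size-2 selection achieves below 18.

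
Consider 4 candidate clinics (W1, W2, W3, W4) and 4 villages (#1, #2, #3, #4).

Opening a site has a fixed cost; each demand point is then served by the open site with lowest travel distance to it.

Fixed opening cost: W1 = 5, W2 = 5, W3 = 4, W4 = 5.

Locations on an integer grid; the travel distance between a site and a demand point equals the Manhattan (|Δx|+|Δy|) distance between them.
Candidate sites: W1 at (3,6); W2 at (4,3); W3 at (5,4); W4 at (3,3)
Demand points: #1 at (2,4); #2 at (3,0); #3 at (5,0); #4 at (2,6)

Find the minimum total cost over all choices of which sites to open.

Open {W4}: assign each demand point to its cheapest open site.
  #1→W4 2, #2→W4 3, #3→W4 5, #4→W4 4
  travel distance 14, fixed 5 → total 19.
Compare {W2}: travel distance 16 + fixed 5 = 21.
Compare {W1, W4}: travel distance 11 + fixed 10 = 21.
Compare {W3}: travel distance 18 + fixed 4 = 22.
All other subsets cost ≥ 21. Minimum total cost: 19.

19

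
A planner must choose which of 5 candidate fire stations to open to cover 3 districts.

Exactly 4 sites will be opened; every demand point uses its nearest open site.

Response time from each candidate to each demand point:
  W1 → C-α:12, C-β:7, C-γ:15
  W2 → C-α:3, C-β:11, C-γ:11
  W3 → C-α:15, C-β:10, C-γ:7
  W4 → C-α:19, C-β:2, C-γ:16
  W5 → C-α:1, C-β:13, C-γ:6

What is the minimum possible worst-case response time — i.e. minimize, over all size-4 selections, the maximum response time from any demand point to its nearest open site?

6

Open {W1, W2, W4, W5}.
  Farthest demand point is C-γ at response time 6 (to W5); all others are ≤ 6.
With {W1, W3, W4, W5} the worst case is 6.
With {W2, W3, W4, W5} the worst case is 6.
No size-4 selection achieves below 6.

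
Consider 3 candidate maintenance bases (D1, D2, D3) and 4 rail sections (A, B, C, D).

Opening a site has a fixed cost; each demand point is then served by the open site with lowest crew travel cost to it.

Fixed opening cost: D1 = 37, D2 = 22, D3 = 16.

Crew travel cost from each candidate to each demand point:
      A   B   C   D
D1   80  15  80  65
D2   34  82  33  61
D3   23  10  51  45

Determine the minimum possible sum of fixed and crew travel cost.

145

Open {D3}: assign each demand point to its cheapest open site.
  A→D3 23, B→D3 10, C→D3 51, D→D3 45
  crew travel cost 129, fixed 16 → total 145.
Compare {D2, D3}: crew travel cost 111 + fixed 38 = 149.
Compare {D1, D3}: crew travel cost 129 + fixed 53 = 182.
Compare {D1, D2, D3}: crew travel cost 111 + fixed 75 = 186.
All other subsets cost ≥ 149. Minimum total cost: 145.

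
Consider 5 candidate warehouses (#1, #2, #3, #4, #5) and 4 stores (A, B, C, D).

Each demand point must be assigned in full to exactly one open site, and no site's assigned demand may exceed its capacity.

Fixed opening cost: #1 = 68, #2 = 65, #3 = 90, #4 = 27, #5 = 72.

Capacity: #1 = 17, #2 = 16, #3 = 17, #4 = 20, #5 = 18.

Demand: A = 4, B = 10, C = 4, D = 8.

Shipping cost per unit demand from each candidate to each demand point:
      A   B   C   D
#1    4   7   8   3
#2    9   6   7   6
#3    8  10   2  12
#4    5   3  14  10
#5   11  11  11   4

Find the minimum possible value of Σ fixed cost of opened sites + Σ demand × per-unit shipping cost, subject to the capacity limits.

197

Open {#1, #4}; cheapest assignment that respects the capacities:
  #1 (cap 17, load 16): A, C, D — cost 4×4 + 4×8 + 8×3 = 72
  #4 (cap 20, load 10): B — cost 10×3 = 30
  Shipping 102, fixed 95 → total 197.
  Any other capacity-feasible assignment to {#1, #4} ships for at least 102.
Compare {#2, #4}: its best feasible assignment gives total 218.
Compare {#4, #5}: its best feasible assignment gives total 225.
Every other set of open sites that can feasibly serve all demand totals ≥ 218 even under its best assignment. Minimum: 197.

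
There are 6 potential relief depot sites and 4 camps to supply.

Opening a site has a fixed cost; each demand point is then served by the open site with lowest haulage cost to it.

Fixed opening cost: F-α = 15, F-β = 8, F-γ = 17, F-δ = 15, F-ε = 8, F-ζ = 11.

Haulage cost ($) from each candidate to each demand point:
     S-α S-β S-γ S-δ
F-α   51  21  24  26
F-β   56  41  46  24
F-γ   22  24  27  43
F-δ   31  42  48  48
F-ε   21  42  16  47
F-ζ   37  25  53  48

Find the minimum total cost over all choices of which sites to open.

107

Open {F-α, F-ε}: assign each demand point to its cheapest open site.
  S-α→F-ε 21, S-β→F-α 21, S-γ→F-ε 16, S-δ→F-α 26
  haulage cost 84, fixed 23 → total 107.
Compare {F-α, F-β, F-ε}: haulage cost 82 + fixed 31 = 113.
Compare {F-β, F-ε, F-ζ}: haulage cost 86 + fixed 27 = 113.
Compare {F-β, F-ε}: haulage cost 102 + fixed 16 = 118.
All other subsets cost ≥ 113. Minimum total cost: 107.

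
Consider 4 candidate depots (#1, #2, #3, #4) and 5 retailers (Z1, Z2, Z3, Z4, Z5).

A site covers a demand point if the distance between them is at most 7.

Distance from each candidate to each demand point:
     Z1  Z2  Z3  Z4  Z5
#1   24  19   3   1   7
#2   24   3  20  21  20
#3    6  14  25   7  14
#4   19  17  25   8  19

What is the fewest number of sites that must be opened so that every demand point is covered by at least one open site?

Coverage sets (demand points within 7 of each site):
  #1: {Z3, Z4, Z5}
  #2: {Z2}
  #3: {Z1, Z4}
  #4: {}
No 2 sites suffice: every size-2 union leaves at least one demand point uncovered.
But {#1, #2, #3} covers everything, so the minimum is 3.

3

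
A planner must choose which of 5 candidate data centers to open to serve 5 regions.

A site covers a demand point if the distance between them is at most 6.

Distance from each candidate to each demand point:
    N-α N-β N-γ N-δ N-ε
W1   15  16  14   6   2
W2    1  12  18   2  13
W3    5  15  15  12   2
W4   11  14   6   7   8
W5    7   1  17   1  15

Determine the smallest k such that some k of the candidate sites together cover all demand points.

3

Coverage sets (demand points within 6 of each site):
  W1: {N-δ, N-ε}
  W2: {N-α, N-δ}
  W3: {N-α, N-ε}
  W4: {N-γ}
  W5: {N-β, N-δ}
No 2 sites suffice: every size-2 union leaves at least one demand point uncovered.
But {W3, W4, W5} covers everything, so the minimum is 3.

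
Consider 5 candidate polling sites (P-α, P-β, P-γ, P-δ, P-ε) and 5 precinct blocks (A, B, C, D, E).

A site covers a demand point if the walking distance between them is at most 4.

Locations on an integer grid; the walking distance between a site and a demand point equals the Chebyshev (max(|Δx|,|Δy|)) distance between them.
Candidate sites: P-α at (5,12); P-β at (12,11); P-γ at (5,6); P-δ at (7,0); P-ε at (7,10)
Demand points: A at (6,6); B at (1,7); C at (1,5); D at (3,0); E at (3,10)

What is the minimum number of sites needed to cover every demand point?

2

Coverage sets (demand points within 4 of each site):
  P-α: {E}
  P-β: {}
  P-γ: {A, B, C, E}
  P-δ: {D}
  P-ε: {A, E}
No single site covers all 5 demand points.
But {P-γ, P-δ} covers everything, so the minimum is 2.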